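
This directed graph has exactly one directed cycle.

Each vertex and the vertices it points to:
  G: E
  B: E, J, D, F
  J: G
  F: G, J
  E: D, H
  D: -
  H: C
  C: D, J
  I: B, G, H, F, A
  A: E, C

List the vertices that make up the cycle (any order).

DFS with gray/black marking from H:
H gray
  C gray
    D gray
    D black
    J gray
      G gray
        E gray
          E→D: D black — skip
          E→H: H is gray → back edge
Back edge closes the cycle H → C → J → G → E → H; its vertices are {C, E, G, H, J}.

C, E, G, H, J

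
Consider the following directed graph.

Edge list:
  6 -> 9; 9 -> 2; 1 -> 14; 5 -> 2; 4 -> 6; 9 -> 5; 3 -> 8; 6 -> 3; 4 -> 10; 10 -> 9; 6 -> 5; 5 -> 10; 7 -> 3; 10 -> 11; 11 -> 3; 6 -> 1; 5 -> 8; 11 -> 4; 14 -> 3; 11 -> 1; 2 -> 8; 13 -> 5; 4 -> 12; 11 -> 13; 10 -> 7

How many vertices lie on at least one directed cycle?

7

A vertex is on a directed cycle iff it belongs to a strongly connected component of size ≥ 2 (or has a self-loop).
The vertices on cycles are {4, 5, 6, 9, 10, 11, 13} — 7 in total.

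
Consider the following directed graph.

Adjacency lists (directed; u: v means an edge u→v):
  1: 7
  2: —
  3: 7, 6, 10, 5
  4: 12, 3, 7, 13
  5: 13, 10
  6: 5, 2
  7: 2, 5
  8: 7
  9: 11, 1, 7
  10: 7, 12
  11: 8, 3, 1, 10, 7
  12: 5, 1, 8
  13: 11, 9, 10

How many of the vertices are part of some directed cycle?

A vertex is on a directed cycle iff it belongs to a strongly connected component of size ≥ 2 (or has a self-loop).
The vertices on cycles are {1, 3, 5, 6, 7, 8, 9, 10, 11, 12, 13} — 11 in total.

11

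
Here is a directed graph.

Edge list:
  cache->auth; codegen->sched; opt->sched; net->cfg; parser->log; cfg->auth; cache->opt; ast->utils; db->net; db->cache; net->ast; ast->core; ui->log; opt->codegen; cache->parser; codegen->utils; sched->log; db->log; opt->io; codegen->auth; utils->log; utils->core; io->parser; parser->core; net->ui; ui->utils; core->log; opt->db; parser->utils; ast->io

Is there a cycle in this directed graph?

DFS with white/gray/black marking, starting from log:
log gray
log black
parser gray
  core gray
    core→log: log black — skip
  core black
  parser→log: log black — skip
  utils gray
    utils→core: core black — skip
    utils→log: log black — skip
  utils black
parser black
ui gray
  ui→utils: utils black — skip
  ui→log: log black — skip
ui black
sched gray
  sched→log: log black — skip
sched black
db gray
  net gray
    cfg gray
      auth gray
      auth black
    cfg black
    ast gray
      ast→core: core black — skip
      io gray
        io→parser: parser black — skip
      io black
      ast→utils: utils black — skip
    ast black
    net→ui: ui black — skip
  net black
  db→log: log black — skip
  cache gray
    cache→auth: auth black — skip
    opt gray
      opt→db: db is gray → back edge
Back edge found, so a cycle exists: db → cache → opt → db.

Yes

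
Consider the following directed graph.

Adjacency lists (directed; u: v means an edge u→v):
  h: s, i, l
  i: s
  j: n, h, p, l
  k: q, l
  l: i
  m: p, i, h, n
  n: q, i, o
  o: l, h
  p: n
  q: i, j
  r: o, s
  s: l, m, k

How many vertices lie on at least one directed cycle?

A vertex is on a directed cycle iff it belongs to a strongly connected component of size ≥ 2 (or has a self-loop).
The vertices on cycles are {h, i, j, k, l, m, n, o, p, q, s} — 11 in total.

11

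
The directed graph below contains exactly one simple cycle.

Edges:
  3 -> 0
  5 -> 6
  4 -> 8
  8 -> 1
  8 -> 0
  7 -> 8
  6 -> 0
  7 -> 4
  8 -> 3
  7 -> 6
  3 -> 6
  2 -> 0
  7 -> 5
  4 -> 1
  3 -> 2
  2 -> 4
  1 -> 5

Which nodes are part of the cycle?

2, 3, 4, 8

DFS with gray/black marking from 4:
4 gray
  1 gray
    5 gray
      6 gray
        0 gray
        0 black
      6 black
    5 black
  1 black
  8 gray
    3 gray
      2 gray
        2→0: 0 black — skip
        2→4: 4 is gray → back edge
Back edge closes the cycle 4 → 8 → 3 → 2 → 4; its vertices are {2, 3, 4, 8}.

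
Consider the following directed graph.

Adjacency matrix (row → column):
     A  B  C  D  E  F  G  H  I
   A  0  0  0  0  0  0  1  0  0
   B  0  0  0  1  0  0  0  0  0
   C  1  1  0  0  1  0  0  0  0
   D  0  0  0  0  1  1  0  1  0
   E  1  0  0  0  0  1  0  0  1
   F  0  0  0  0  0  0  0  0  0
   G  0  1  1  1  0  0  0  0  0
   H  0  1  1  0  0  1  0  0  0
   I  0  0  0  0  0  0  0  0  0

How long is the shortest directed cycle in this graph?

3

For each vertex v, BFS finds the shortest path from v back to v.
The shortest such closed walk is G → C → A → G, length 3.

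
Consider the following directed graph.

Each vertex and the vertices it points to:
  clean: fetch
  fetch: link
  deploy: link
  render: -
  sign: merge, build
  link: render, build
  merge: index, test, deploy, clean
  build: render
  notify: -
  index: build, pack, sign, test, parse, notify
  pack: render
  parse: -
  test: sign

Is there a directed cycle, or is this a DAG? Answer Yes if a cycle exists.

Yes

DFS with white/gray/black marking, starting from notify:
notify gray
notify black
clean gray
  fetch gray
    link gray
      render gray
      render black
      build gray
        build→render: render black — skip
      build black
    link black
  fetch black
clean black
deploy gray
  deploy→link: link black — skip
deploy black
sign gray
  merge gray
    index gray
      index→build: build black — skip
      pack gray
        pack→render: render black — skip
      pack black
      index→sign: sign is gray → back edge
Back edge found, so a cycle exists: sign → merge → index → sign.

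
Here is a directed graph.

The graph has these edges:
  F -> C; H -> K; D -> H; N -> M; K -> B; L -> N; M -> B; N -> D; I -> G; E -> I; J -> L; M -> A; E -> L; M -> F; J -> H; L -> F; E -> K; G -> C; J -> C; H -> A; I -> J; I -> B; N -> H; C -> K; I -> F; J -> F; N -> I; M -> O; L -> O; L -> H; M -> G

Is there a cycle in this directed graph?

Yes

DFS with white/gray/black marking, starting from L:
L gray
  F gray
    C gray
      K gray
        B gray
        B black
      K black
    C black
  F black
  H gray
    A gray
    A black
    H→K: K black — skip
  H black
  O gray
  O black
  N gray
    D gray
      D→H: H black — skip
    D black
    M gray
      G gray
        G→C: C black — skip
      G black
      M→A: A black — skip
      M→F: F black — skip
      M→B: B black — skip
      M→O: O black — skip
    M black
    N→H: H black — skip
    I gray
      J gray
        J→L: L is gray → back edge
Back edge found, so a cycle exists: L → N → I → J → L.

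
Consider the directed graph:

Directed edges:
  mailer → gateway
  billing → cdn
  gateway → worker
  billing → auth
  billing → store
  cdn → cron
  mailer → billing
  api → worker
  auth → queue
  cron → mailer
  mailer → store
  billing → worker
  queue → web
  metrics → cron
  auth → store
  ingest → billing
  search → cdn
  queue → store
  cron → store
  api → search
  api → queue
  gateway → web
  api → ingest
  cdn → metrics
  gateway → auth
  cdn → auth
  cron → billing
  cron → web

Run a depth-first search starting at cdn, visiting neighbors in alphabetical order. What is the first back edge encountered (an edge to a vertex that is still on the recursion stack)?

billing→cdn

DFS from cdn (visiting neighbors in alphabetical order); mark gray on enter, black on exit:
cdn gray
  auth gray
    queue gray
      store gray
      store black
      web gray
      web black
    queue black
    auth→store: store black — skip
  auth black
  cron gray
    billing gray
      billing→auth: auth black — skip
      billing→cdn: cdn is gray → back edge
First back edge: billing → cdn.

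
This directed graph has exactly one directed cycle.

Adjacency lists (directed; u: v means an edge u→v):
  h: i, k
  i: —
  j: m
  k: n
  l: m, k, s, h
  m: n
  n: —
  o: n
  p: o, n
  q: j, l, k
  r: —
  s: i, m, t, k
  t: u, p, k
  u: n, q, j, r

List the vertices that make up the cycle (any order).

l, q, s, t, u

DFS with gray/black marking from l:
l gray
  m gray
    n gray
    n black
  m black
  k gray
    k→n: n black — skip
  k black
  s gray
    i gray
    i black
    s→m: m black — skip
    t gray
      u gray
        u→n: n black — skip
        q gray
          j gray
            j→m: m black — skip
          j black
          q→l: l is gray → back edge
Back edge closes the cycle l → s → t → u → q → l; its vertices are {l, q, s, t, u}.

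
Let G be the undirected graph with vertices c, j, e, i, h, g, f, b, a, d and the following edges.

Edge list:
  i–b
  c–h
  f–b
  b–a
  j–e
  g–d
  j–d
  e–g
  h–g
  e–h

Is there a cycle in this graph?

DFS, tracking each vertex's parent; an edge to a visited non-parent vertex closes a cycle.
Start from d:
visit d (parent –)
  visit j (parent d)
    visit e (parent j)
      visit h (parent e)
        visit c (parent h)
          c–h: parent, skip
        visit g (parent h)
          g–d: d visited and ≠ parent → cycle
Cycle: d – j – e – h – g – d.

Yes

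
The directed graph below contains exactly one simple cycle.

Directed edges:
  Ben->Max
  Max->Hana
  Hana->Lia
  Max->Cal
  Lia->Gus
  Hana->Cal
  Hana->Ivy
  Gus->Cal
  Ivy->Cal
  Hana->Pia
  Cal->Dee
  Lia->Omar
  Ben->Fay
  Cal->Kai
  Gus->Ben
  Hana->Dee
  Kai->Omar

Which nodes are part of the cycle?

DFS with gray/black marking from Max:
Max gray
  Cal gray
    Kai gray
      Omar gray
      Omar black
    Kai black
    Dee gray
    Dee black
  Cal black
  Hana gray
    Ivy gray
      Ivy→Cal: Cal black — skip
    Ivy black
    Hana→Dee: Dee black — skip
    Lia gray
      Lia→Omar: Omar black — skip
      Gus gray
        Gus→Cal: Cal black — skip
        Ben gray
          Ben→Max: Max is gray → back edge
Back edge closes the cycle Max → Hana → Lia → Gus → Ben → Max; its vertices are {Ben, Gus, Lia, Max, Hana}.

Ben, Gus, Lia, Max, Hana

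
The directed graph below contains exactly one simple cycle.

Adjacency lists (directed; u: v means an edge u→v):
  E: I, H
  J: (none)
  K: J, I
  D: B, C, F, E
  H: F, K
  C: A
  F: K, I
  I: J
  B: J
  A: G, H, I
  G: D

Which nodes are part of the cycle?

DFS with gray/black marking from A:
A gray
  G gray
    D gray
      B gray
        J gray
        J black
      B black
      C gray
        C→A: A is gray → back edge
Back edge closes the cycle A → G → D → C → A; its vertices are {A, C, D, G}.

A, C, D, G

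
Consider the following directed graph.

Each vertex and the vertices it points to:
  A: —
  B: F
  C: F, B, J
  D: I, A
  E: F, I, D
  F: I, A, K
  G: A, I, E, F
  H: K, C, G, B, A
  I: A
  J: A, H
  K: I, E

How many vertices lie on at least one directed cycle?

6

A vertex is on a directed cycle iff it belongs to a strongly connected component of size ≥ 2 (or has a self-loop).
The vertices on cycles are {C, E, F, H, J, K} — 6 in total.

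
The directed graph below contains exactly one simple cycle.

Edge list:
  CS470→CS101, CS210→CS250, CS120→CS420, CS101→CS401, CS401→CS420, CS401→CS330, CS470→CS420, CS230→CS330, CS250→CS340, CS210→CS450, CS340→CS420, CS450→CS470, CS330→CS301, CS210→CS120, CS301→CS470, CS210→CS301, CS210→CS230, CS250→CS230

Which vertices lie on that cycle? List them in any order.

CS101, CS301, CS330, CS401, CS470

DFS with gray/black marking from CS301:
CS301 gray
  CS470 gray
    CS420 gray
    CS420 black
    CS101 gray
      CS401 gray
        CS401→CS420: CS420 black — skip
        CS330 gray
          CS330→CS301: CS301 is gray → back edge
Back edge closes the cycle CS301 → CS470 → CS101 → CS401 → CS330 → CS301; its vertices are {CS101, CS301, CS330, CS401, CS470}.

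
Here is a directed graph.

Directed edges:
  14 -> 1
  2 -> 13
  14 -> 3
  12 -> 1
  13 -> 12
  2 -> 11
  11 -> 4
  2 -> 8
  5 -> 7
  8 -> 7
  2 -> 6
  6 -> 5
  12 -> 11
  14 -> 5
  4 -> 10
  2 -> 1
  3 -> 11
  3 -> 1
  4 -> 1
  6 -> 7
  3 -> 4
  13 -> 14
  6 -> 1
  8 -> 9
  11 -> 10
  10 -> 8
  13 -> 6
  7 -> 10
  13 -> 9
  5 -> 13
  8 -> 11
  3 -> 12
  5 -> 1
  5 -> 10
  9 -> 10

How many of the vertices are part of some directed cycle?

10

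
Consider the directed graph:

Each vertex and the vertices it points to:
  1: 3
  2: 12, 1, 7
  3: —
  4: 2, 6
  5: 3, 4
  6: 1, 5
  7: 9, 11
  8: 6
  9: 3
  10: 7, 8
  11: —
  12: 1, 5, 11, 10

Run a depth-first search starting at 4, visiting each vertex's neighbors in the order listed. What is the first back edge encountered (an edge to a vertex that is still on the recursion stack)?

DFS from 4 (visiting each vertex's neighbors in the order listed); mark gray on enter, black on exit:
4 gray
  2 gray
    12 gray
      1 gray
        3 gray
        3 black
      1 black
      5 gray
        5→3: 3 black — skip
        5→4: 4 is gray → back edge
First back edge: 5 → 4.

5->4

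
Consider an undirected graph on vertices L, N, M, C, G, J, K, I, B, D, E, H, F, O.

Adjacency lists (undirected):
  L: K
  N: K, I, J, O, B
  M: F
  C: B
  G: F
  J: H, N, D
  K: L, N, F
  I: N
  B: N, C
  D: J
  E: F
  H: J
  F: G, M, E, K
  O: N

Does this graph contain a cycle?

DFS, tracking each vertex's parent; an edge to a visited non-parent vertex closes a cycle.
Start from N:
visit N (parent –)
  visit K (parent N)
    visit L (parent K)
      L–K: parent, skip
    K–N: parent, skip
    visit F (parent K)
      visit G (parent F)
        G–F: parent, skip
      visit M (parent F)
        M–F: parent, skip
      visit E (parent F)
        E–F: parent, skip
      F–K: parent, skip
  visit I (parent N)
    I–N: parent, skip
  visit J (parent N)
    visit H (parent J)
      H–J: parent, skip
    J–N: parent, skip
    visit D (parent J)
      D–J: parent, skip
  visit O (parent N)
    O–N: parent, skip
  visit B (parent N)
    B–N: parent, skip
    visit C (parent B)
      C–B: parent, skip
No non-parent visited neighbor found — the graph is a forest.

No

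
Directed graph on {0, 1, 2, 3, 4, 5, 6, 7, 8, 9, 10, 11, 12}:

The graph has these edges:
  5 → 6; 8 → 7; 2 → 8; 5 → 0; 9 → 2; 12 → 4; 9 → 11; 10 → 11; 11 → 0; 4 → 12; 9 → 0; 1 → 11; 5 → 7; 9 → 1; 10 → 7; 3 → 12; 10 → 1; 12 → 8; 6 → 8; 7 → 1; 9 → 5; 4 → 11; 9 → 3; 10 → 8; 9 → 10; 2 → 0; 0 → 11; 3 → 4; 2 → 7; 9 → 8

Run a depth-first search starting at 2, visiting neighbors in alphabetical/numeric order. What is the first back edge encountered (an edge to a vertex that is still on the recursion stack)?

11->0

DFS from 2 (visiting neighbors in alphabetical/numeric order); mark gray on enter, black on exit:
2 gray
  0 gray
    11 gray
      11→0: 0 is gray → back edge
First back edge: 11 → 0.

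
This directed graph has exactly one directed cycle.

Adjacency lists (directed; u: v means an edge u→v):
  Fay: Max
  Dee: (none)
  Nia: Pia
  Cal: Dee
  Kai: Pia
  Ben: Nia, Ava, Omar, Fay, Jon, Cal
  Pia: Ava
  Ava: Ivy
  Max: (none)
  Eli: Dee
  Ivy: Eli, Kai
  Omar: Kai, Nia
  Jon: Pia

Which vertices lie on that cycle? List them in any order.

Ava, Ivy, Kai, Pia

DFS with gray/black marking from Ava:
Ava gray
  Ivy gray
    Eli gray
      Dee gray
      Dee black
    Eli black
    Kai gray
      Pia gray
        Pia→Ava: Ava is gray → back edge
Back edge closes the cycle Ava → Ivy → Kai → Pia → Ava; its vertices are {Ava, Ivy, Kai, Pia}.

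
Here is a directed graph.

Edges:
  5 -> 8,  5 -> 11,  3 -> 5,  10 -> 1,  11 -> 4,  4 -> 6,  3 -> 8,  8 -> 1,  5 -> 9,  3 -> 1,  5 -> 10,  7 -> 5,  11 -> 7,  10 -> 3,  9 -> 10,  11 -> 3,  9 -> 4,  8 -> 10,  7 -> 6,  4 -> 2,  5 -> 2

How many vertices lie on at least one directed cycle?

7

A vertex is on a directed cycle iff it belongs to a strongly connected component of size ≥ 2 (or has a self-loop).
The vertices on cycles are {3, 5, 7, 8, 9, 10, 11} — 7 in total.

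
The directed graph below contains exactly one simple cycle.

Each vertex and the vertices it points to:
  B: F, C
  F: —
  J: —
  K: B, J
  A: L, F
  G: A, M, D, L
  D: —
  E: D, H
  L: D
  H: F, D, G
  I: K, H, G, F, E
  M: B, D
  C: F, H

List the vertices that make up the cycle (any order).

B, C, G, H, M

DFS with gray/black marking from G:
G gray
  A gray
    L gray
      D gray
      D black
    L black
    F gray
    F black
  A black
  M gray
    B gray
      B→F: F black — skip
      C gray
        C→F: F black — skip
        H gray
          H→F: F black — skip
          H→D: D black — skip
          H→G: G is gray → back edge
Back edge closes the cycle G → M → B → C → H → G; its vertices are {B, C, G, H, M}.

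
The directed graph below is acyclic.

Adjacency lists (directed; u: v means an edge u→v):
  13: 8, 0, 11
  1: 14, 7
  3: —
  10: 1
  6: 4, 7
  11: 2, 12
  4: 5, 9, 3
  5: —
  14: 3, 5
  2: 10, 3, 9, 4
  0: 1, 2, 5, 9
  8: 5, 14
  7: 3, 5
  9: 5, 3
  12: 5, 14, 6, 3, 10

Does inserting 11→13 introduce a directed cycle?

Yes

Adding 11→13 creates a cycle iff 13 can already reach 11.
Path from 13: 13 → 11.
So 13 → … → 11 → 13 is a cycle.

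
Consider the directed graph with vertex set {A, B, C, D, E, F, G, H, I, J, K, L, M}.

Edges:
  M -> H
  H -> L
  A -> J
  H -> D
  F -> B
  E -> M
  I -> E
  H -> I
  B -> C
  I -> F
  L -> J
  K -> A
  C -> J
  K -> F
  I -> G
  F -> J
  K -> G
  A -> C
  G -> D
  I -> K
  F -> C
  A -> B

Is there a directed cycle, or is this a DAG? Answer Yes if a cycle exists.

Yes

DFS with white/gray/black marking, starting from I:
I gray
  K gray
    F gray
      B gray
        C gray
          J gray
          J black
        C black
      B black
      F→J: J black — skip
      F→C: C black — skip
    F black
    A gray
      A→C: C black — skip
      A→B: B black — skip
      A→J: J black — skip
    A black
    G gray
      D gray
      D black
    G black
  K black
  I→G: G black — skip
  I→F: F black — skip
  E gray
    M gray
      H gray
        H→I: I is gray → back edge
Back edge found, so a cycle exists: I → E → M → H → I.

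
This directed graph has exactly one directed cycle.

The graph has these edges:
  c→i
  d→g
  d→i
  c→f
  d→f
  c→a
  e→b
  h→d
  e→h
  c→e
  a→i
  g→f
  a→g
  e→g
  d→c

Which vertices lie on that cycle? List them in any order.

DFS with gray/black marking from c:
c gray
  a gray
    i gray
    i black
    g gray
      f gray
      f black
    g black
  a black
  c→i: i black — skip
  e gray
    b gray
    b black
    e→g: g black — skip
    h gray
      d gray
        d→g: g black — skip
        d→i: i black — skip
        d→c: c is gray → back edge
Back edge closes the cycle c → e → h → d → c; its vertices are {c, d, e, h}.

c, d, e, h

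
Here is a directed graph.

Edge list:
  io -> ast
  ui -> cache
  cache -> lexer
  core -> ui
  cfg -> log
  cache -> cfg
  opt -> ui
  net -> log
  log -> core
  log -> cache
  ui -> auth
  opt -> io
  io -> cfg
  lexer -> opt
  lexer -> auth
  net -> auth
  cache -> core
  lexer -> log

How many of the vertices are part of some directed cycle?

A vertex is on a directed cycle iff it belongs to a strongly connected component of size ≥ 2 (or has a self-loop).
The vertices on cycles are {io, ui, cfg, log, opt, core, cache, lexer} — 8 in total.

8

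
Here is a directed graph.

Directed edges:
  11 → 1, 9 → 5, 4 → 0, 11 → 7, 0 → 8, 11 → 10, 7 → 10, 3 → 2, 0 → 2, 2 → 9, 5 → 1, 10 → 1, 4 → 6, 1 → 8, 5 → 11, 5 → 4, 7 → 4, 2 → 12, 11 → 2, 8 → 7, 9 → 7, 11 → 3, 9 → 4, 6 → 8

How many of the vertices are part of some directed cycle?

12

A vertex is on a directed cycle iff it belongs to a strongly connected component of size ≥ 2 (or has a self-loop).
The vertices on cycles are {0, 1, 2, 3, 4, 5, 6, 7, 8, 9, 10, 11} — 12 in total.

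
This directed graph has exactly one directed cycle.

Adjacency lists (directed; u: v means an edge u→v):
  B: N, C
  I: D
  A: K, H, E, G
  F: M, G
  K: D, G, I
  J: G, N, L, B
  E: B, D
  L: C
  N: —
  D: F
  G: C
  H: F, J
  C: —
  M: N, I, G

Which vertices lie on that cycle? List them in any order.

D, F, I, M

DFS with gray/black marking from D:
D gray
  F gray
    M gray
      N gray
      N black
      I gray
        I→D: D is gray → back edge
Back edge closes the cycle D → F → M → I → D; its vertices are {D, F, I, M}.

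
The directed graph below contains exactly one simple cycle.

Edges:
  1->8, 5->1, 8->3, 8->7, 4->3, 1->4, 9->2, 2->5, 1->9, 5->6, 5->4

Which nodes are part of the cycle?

1, 2, 5, 9

DFS with gray/black marking from 5:
5 gray
  1 gray
    9 gray
      2 gray
        2→5: 5 is gray → back edge
Back edge closes the cycle 5 → 1 → 9 → 2 → 5; its vertices are {1, 2, 5, 9}.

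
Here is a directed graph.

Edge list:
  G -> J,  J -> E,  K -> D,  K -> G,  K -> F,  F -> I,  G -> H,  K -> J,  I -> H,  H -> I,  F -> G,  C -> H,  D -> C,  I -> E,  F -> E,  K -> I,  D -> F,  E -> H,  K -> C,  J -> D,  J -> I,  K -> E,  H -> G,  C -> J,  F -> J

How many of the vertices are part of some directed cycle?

A vertex is on a directed cycle iff it belongs to a strongly connected component of size ≥ 2 (or has a self-loop).
The vertices on cycles are {C, D, E, F, G, H, I, J} — 8 in total.

8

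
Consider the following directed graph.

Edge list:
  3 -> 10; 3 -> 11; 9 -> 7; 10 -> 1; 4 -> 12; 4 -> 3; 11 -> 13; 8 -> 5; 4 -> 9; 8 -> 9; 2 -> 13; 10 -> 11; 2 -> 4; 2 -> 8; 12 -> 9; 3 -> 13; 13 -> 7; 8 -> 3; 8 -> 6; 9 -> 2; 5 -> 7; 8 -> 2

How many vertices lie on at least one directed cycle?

5

A vertex is on a directed cycle iff it belongs to a strongly connected component of size ≥ 2 (or has a self-loop).
The vertices on cycles are {2, 4, 8, 9, 12} — 5 in total.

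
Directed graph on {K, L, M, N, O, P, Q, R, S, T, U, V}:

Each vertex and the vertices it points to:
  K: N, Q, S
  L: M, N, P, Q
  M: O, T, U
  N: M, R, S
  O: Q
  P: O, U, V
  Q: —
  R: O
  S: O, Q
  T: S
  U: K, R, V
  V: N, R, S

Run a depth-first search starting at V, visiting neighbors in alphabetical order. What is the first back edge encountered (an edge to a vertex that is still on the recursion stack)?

DFS from V (visiting neighbors in alphabetical order); mark gray on enter, black on exit:
V gray
  N gray
    M gray
      O gray
        Q gray
        Q black
      O black
      T gray
        S gray
          S→O: O black — skip
          S→Q: Q black — skip
        S black
      T black
      U gray
        K gray
          K→N: N is gray → back edge
First back edge: K → N.

K→N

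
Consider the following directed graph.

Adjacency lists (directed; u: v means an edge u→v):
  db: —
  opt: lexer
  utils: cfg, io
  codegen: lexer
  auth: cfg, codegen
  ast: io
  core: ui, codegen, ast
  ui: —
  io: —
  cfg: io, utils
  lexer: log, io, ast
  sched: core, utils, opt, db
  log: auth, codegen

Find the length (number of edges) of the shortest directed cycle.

For each vertex v, BFS finds the shortest path from v back to v.
The shortest such closed walk is cfg → utils → cfg, length 2.

2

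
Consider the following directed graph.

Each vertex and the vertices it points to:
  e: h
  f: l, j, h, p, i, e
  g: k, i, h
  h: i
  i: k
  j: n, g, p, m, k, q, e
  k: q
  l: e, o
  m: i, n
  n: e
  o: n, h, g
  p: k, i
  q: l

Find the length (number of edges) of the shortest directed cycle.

5

For each vertex v, BFS finds the shortest path from v back to v.
The shortest such closed walk is q → l → o → g → k → q, length 5.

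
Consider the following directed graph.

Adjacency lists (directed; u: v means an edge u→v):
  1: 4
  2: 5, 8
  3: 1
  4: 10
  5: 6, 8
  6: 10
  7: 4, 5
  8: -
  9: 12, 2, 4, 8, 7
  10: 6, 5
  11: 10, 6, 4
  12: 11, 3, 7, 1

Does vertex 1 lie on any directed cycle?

No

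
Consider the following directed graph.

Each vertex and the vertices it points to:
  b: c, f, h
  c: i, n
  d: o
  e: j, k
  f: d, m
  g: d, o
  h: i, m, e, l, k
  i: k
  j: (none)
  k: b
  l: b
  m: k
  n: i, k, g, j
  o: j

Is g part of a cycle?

g lies on a cycle iff there is a path from g back to itself.
Exploring from g, it never reaches itself; equivalently, its strongly connected component is a singleton.

No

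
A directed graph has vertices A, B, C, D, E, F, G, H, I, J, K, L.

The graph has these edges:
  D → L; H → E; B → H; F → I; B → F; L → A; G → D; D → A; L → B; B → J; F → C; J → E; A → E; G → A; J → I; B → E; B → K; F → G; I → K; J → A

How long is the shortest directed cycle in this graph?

5

For each vertex v, BFS finds the shortest path from v back to v.
The shortest such closed walk is B → F → G → D → L → B, length 5.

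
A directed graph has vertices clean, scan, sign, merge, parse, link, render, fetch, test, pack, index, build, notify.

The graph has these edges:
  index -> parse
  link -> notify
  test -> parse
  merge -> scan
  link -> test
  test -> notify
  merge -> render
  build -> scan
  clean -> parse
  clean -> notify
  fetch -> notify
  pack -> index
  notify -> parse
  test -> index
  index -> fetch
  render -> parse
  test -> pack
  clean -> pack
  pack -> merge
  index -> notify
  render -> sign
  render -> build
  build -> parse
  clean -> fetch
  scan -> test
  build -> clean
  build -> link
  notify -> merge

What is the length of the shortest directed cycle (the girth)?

For each vertex v, BFS finds the shortest path from v back to v.
The shortest such closed walk is pack → merge → scan → test → pack, length 4.

4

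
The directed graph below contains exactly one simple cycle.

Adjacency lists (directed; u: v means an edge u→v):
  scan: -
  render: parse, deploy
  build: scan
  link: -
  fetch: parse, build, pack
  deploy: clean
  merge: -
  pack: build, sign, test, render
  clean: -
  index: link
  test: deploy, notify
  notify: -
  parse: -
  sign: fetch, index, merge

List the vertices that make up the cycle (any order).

pack, sign, fetch

DFS with gray/black marking from sign:
sign gray
  fetch gray
    parse gray
    parse black
    build gray
      scan gray
      scan black
    build black
    pack gray
      pack→build: build black — skip
      pack→sign: sign is gray → back edge
Back edge closes the cycle sign → fetch → pack → sign; its vertices are {pack, sign, fetch}.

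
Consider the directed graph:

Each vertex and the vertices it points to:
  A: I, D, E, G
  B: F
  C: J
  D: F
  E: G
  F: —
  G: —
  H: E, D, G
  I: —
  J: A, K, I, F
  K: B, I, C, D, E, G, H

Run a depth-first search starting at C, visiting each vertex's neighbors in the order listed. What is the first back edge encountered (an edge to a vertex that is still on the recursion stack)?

K→C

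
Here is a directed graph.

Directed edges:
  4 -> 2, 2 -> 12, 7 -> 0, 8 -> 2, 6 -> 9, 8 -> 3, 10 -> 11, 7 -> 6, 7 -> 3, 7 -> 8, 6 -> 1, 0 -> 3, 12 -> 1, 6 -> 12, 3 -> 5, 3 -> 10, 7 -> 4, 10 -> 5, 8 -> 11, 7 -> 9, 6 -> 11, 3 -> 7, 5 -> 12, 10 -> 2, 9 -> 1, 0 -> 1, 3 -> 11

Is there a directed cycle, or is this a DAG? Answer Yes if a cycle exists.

DFS with white/gray/black marking, starting from 4:
4 gray
  2 gray
    12 gray
      1 gray
      1 black
    12 black
  2 black
4 black
0 gray
  0→1: 1 black — skip
  3 gray
    7 gray
      7→4: 4 black — skip
      9 gray
        9→1: 1 black — skip
      9 black
      6 gray
        6→12: 12 black — skip
        6→1: 1 black — skip
        6→9: 9 black — skip
        11 gray
        11 black
      6 black
      7→0: 0 is gray → back edge
Back edge found, so a cycle exists: 0 → 3 → 7 → 0.

Yes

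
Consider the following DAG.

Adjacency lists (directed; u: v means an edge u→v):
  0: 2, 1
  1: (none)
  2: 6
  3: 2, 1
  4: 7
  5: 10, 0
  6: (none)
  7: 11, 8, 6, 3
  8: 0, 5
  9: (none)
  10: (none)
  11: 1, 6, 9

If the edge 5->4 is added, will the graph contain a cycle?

Adding 5→4 creates a cycle iff 4 can already reach 5.
Path from 4: 4 → 7 → 8 → 5.
So 4 → … → 5 → 4 is a cycle.

Yes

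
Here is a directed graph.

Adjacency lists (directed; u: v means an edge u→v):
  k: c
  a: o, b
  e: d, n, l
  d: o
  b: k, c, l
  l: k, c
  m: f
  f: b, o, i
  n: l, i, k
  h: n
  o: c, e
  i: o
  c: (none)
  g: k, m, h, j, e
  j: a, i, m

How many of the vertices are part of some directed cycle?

A vertex is on a directed cycle iff it belongs to a strongly connected component of size ≥ 2 (or has a self-loop).
The vertices on cycles are {d, e, i, n, o} — 5 in total.

5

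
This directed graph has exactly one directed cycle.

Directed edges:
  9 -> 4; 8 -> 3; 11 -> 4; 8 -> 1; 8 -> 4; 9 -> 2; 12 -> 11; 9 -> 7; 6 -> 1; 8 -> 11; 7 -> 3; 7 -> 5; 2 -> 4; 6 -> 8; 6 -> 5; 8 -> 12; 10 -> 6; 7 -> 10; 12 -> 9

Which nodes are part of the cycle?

6, 7, 8, 9, 10, 12

DFS with gray/black marking from 9:
9 gray
  4 gray
  4 black
  2 gray
    2→4: 4 black — skip
  2 black
  7 gray
    3 gray
    3 black
    10 gray
      6 gray
        8 gray
          8→3: 3 black — skip
          1 gray
          1 black
          12 gray
            12→9: 9 is gray → back edge
Back edge closes the cycle 9 → 7 → 10 → 6 → 8 → 12 → 9; its vertices are {6, 7, 8, 9, 10, 12}.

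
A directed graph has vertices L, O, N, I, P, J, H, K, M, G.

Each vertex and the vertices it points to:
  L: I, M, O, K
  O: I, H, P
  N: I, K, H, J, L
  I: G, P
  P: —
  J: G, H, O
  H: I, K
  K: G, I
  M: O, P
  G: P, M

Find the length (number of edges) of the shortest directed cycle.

4

For each vertex v, BFS finds the shortest path from v back to v.
The shortest such closed walk is O → I → G → M → O, length 4.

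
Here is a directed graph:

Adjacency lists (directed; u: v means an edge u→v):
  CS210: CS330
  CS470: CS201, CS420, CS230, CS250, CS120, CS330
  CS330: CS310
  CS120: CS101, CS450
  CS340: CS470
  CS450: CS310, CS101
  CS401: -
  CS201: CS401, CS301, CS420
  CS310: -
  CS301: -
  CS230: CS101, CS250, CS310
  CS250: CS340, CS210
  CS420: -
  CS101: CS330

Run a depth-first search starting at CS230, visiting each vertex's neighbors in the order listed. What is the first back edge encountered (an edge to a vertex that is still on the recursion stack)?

DFS from CS230 (visiting each vertex's neighbors in the order listed); mark gray on enter, black on exit:
CS230 gray
  CS101 gray
    CS330 gray
      CS310 gray
      CS310 black
    CS330 black
  CS101 black
  CS250 gray
    CS340 gray
      CS470 gray
        CS201 gray
          CS401 gray
          CS401 black
          CS301 gray
          CS301 black
          CS420 gray
          CS420 black
        CS201 black
        CS470→CS420: CS420 black — skip
        CS470→CS230: CS230 is gray → back edge
First back edge: CS470 → CS230.

CS470->CS230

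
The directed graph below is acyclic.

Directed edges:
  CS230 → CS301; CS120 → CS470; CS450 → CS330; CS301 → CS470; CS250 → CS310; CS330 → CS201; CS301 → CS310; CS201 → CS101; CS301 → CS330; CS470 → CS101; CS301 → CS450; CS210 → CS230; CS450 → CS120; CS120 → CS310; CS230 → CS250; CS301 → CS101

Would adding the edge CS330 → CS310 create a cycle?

No

Adding CS330→CS310 creates a cycle iff CS310 can already reach CS330.
Explore from CS310: no path reaches CS330. The graph stays acyclic.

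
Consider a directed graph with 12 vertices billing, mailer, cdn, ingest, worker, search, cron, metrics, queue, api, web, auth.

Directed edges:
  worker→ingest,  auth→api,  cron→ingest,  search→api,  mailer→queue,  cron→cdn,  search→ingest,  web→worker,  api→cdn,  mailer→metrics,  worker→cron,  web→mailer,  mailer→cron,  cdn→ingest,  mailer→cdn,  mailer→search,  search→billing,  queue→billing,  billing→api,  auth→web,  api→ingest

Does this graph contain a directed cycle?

DFS with white/gray/black marking, starting from cdn:
cdn gray
  ingest gray
  ingest black
cdn black
billing gray
  api gray
    api→ingest: ingest black — skip
    api→cdn: cdn black — skip
  api black
billing black
mailer gray
  cron gray
    cron→ingest: ingest black — skip
    cron→cdn: cdn black — skip
  cron black
  metrics gray
  metrics black
  search gray
    search→ingest: ingest black — skip
    search→billing: billing black — skip
    search→api: api black — skip
  search black
  queue gray
    queue→billing: billing black — skip
  queue black
  mailer→cdn: cdn black — skip
mailer black
worker gray
  worker→cron: cron black — skip
  worker→ingest: ingest black — skip
worker black
web gray
  web→mailer: mailer black — skip
  web→worker: worker black — skip
web black
auth gray
  auth→web: web black — skip
  auth→api: api black — skip
auth black
Every edge goes to a white or black vertex — no back edge, so the graph is acyclic.

No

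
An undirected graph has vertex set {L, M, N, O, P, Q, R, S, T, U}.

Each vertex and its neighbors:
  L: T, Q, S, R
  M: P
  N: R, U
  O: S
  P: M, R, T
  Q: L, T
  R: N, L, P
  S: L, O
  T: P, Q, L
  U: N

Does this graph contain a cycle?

Yes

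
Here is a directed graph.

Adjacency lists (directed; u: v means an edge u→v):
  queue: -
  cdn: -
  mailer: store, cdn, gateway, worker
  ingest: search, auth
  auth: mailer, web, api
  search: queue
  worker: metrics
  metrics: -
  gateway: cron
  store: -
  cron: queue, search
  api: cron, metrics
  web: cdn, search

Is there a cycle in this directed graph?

No

DFS with white/gray/black marking, starting from cron:
cron gray
  queue gray
  queue black
  search gray
    search→queue: queue black — skip
  search black
cron black
cdn gray
cdn black
mailer gray
  store gray
  store black
  mailer→cdn: cdn black — skip
  gateway gray
    gateway→cron: cron black — skip
  gateway black
  worker gray
    metrics gray
    metrics black
  worker black
mailer black
ingest gray
  ingest→search: search black — skip
  auth gray
    auth→mailer: mailer black — skip
    web gray
      web→cdn: cdn black — skip
      web→search: search black — skip
    web black
    api gray
      api→cron: cron black — skip
      api→metrics: metrics black — skip
    api black
  auth black
ingest black
Every edge goes to a white or black vertex — no back edge, so the graph is acyclic.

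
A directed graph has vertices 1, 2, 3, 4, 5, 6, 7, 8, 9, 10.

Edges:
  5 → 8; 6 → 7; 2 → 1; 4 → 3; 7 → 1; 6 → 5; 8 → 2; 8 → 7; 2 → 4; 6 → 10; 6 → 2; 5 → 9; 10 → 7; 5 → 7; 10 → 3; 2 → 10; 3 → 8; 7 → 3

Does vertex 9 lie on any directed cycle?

9 lies on a cycle iff there is a path from 9 back to itself.
Exploring from 9, it never reaches itself; equivalently, its strongly connected component is a singleton.

No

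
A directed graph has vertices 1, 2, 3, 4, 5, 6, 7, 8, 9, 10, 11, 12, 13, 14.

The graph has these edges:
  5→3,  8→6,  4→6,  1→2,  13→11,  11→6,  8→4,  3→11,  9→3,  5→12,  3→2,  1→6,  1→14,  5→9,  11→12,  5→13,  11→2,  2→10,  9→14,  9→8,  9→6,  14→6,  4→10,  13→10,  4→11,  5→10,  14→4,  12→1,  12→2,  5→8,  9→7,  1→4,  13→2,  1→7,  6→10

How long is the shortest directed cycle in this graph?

4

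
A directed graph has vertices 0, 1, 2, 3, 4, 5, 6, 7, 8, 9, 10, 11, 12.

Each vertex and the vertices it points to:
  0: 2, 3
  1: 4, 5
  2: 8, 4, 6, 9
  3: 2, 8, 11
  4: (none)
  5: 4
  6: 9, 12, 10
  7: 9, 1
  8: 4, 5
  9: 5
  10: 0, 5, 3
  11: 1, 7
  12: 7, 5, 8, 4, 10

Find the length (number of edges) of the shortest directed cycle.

For each vertex v, BFS finds the shortest path from v back to v.
The shortest such closed walk is 6 → 10 → 3 → 2 → 6, length 4.

4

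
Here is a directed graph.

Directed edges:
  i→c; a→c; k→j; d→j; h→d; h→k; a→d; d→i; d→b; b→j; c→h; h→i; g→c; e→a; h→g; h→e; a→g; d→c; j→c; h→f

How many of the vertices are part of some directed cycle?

10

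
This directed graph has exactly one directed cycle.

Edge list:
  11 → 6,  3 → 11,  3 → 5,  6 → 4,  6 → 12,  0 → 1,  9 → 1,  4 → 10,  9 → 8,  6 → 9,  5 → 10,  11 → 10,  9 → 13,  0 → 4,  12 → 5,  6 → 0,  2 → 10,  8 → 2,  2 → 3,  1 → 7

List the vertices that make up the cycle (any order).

DFS with gray/black marking from 6:
6 gray
  4 gray
    10 gray
    10 black
  4 black
  9 gray
    13 gray
    13 black
    8 gray
      2 gray
        3 gray
          5 gray
            5→10: 10 black — skip
          5 black
          11 gray
            11→10: 10 black — skip
            11→6: 6 is gray → back edge
Back edge closes the cycle 6 → 9 → 8 → 2 → 3 → 11 → 6; its vertices are {2, 3, 6, 8, 9, 11}.

2, 3, 6, 8, 9, 11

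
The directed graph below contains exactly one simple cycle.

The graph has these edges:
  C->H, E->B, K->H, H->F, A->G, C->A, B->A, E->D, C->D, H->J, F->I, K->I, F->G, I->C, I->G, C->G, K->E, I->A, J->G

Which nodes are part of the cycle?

C, F, H, I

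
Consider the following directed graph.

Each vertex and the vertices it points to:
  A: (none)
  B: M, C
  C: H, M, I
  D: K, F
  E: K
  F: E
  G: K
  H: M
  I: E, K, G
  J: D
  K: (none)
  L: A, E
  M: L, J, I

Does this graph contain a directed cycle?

No

DFS with white/gray/black marking, starting from I:
I gray
  E gray
    K gray
    K black
  E black
  I→K: K black — skip
  G gray
    G→K: K black — skip
  G black
I black
A gray
A black
B gray
  M gray
    L gray
      L→A: A black — skip
      L→E: E black — skip
    L black
    J gray
      D gray
        D→K: K black — skip
        F gray
          F→E: E black — skip
        F black
      D black
    J black
    M→I: I black — skip
  M black
  C gray
    H gray
      H→M: M black — skip
    H black
    C→M: M black — skip
    C→I: I black — skip
  C black
B black
Every edge goes to a white or black vertex — no back edge, so the graph is acyclic.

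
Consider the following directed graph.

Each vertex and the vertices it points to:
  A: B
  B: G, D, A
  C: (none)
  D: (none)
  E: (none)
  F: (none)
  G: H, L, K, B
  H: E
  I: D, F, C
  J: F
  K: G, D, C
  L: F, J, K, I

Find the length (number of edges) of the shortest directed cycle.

For each vertex v, BFS finds the shortest path from v back to v.
The shortest such closed walk is G → K → G, length 2.

2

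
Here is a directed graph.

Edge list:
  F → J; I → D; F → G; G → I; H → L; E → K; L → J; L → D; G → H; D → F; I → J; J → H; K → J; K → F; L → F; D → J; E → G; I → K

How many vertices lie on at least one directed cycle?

A vertex is on a directed cycle iff it belongs to a strongly connected component of size ≥ 2 (or has a self-loop).
The vertices on cycles are {D, F, G, H, I, J, K, L} — 8 in total.

8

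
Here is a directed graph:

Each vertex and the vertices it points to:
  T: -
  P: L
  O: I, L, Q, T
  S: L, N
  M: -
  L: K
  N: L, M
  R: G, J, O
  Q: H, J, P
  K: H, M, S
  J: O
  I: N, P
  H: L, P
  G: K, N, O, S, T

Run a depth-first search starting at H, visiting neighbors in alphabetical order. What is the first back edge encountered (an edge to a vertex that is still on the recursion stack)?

K->H

DFS from H (visiting neighbors in alphabetical order); mark gray on enter, black on exit:
H gray
  L gray
    K gray
      K→H: H is gray → back edge
First back edge: K → H.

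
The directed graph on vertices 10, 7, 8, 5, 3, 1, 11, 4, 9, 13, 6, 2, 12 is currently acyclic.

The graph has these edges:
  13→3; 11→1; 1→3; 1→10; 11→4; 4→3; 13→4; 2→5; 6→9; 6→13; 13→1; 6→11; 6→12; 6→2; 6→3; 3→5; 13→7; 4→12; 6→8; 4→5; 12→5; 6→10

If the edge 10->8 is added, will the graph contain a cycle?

Adding 10→8 creates a cycle iff 8 can already reach 10.
Explore from 8: no path reaches 10. The graph stays acyclic.

No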